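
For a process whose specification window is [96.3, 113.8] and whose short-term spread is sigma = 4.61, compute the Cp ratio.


Cp = (USL - LSL) / (6 * sigma)
= (113.8 - 96.3) / (6 * 4.61)
= 17.5000 / 27.6600
= 0.6327

0.6327


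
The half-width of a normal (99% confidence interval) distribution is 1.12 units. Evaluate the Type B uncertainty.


u_B = half_width / 2.576
u_B = 1.12 / 2.576
u_B = 0.4348

0.4348


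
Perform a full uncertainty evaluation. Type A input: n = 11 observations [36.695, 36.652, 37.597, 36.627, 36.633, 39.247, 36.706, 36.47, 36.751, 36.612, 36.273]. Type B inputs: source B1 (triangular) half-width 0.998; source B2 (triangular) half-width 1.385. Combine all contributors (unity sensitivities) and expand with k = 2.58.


mean = (36.695 + 36.652 + 37.597 + 36.627 + 36.633 + 39.247 + 36.706 + 36.47 + 36.751 + 36.612 + 36.273) / 11 = 36.933
s = sqrt(sum((x - mean)^2)/(n-1)) = 0.83381029
u_A = s / sqrt(n) = 0.83381029 / sqrt(11) = 0.25140326
u_B1 = 0.998 / sqrt(6) = 0.40743179
u_B2 = 1.385 / sqrt(6) = 0.56542388
uc = sqrt(0.25140326^2 + 0.40743179^2 + 0.56542388^2) = 0.74088354
U = k * uc = 2.58 * 0.74088354
U = 1.9115

1.9115


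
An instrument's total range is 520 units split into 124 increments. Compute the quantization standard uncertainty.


resolution = range / divisions
resolution = 520 / 124 = 4.1935484
u_res = resolution / (2*sqrt(3))
u_res = 4.1935484 / 3.4641016
u_res = 1.2106

1.2106


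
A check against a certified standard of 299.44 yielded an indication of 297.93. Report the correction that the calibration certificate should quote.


Correction = standard - reading
= 299.44 - 297.93
= 1.5100

1.5100


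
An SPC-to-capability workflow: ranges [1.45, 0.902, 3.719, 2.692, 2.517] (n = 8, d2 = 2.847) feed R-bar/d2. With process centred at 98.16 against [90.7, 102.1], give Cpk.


R_bar = (1.45 + 0.902 + 3.719 + 2.692 + 2.517) / 5 = 2.256
sigma = R_bar / d2 = 2.256 / 2.847 = 0.79241307
Cp = (USL - LSL)/(6*sigma) = (102.1 - 90.7)/(6*0.79241307) = 2.3977
Cpu = (102.1 - 98.16)/(3*0.79241307) = 1.6574
Cpl = (98.16 - 90.7)/(3*0.79241307) = 3.1381
Cpk = min(Cpu, Cpl) = 1.6574

1.6574


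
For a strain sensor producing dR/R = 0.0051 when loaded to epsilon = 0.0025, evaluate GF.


GF = (dR/R) / epsilon
= 0.0051 / 0.0025
= 2.0400

2.0400


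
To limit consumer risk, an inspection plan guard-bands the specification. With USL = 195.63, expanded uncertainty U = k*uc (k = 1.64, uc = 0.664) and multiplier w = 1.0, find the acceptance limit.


U = k * uc = 1.64 * 0.664 = 1.08896
guard band g = w * U = 1.0 * 1.08896 = 1.08896
AL = USL - g = 195.63 - 1.08896
AL = 194.5410

194.5410


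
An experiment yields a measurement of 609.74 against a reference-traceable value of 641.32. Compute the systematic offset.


Systematic error = measured - true
= 609.74 - 641.32
= -31.5800

-31.5800


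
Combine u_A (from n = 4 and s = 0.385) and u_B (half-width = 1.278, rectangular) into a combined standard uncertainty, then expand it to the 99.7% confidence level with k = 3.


u_A = s / sqrt(n) = 0.385 / sqrt(4) = 0.1925
u_B = half_width / sqrt(3) = 1.278 / sqrt(3) = 0.73785364
uc = sqrt(u_A^2 + u_B^2) = sqrt(0.1925^2 + 0.73785364^2) = 0.76255114
U = k * uc = 3 * 0.76255114
U = 2.2877

2.2877


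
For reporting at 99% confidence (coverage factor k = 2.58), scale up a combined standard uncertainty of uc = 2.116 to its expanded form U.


U = k * uc
U = 2.58 * 2.116
U = 5.4593

5.4593


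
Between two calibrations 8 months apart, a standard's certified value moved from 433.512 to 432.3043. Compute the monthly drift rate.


rate = (v2 - v1) / months
= (432.3043 - 433.512) / 8
= -1.2077 / 8
= -0.1510

-0.1510


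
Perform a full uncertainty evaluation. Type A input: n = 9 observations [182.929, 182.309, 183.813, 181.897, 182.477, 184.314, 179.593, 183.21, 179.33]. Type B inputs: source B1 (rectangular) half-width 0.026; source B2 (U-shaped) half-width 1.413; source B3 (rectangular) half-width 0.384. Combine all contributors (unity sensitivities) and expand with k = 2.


mean = (182.929 + 182.309 + 183.813 + 181.897 + 182.477 + 184.314 + 179.593 + 183.21 + 179.33) / 9 = 182.208
s = sqrt(sum((x - mean)^2)/(n-1)) = 1.7261046
u_A = s / sqrt(n) = 1.7261046 / sqrt(9) = 0.5753682
u_B1 = 0.026 / sqrt(3) = 0.015011107
u_B2 = 1.413 / sqrt(2) = 0.99914188
u_B3 = 0.384 / sqrt(3) = 0.2217025
uc = sqrt(0.5753682^2 + 0.015011107^2 + 0.99914188^2 + 0.2217025^2) = 1.174185
U = k * uc = 2 * 1.174185
U = 2.3484

2.3484


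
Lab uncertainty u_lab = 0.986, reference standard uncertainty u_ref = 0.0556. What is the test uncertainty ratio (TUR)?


TUR = u_lab / u_ref
= 0.986 / 0.0556
= 17.7338

17.7338


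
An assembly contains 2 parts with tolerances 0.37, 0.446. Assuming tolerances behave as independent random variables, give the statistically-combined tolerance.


RSS = sqrt(0.37^2 + 0.446^2)
= sqrt(0.335816)
= 0.5795

0.5795


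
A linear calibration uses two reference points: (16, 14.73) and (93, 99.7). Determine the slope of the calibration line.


slope = (y2 - y1) / (x2 - x1)
= (99.7 - 14.73) / (93 - 16)
= 84.9700 / 77
= 1.1035

1.1035


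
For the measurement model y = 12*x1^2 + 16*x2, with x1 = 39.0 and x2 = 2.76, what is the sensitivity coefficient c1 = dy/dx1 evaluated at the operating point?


y = 12*x1^2 + 16*x2
dy/dx1 = 2*12*x1
Evaluate at x1 = 39.0: c1 = 24 * 39.0
c1 = 936.0000

936.0000


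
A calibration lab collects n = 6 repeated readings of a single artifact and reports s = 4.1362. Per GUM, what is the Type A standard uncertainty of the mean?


u_A = s / sqrt(n)
u_A = 4.1362 / sqrt(6)
u_A = 4.1362 / 2.4494897
u_A = 1.6886

1.6886


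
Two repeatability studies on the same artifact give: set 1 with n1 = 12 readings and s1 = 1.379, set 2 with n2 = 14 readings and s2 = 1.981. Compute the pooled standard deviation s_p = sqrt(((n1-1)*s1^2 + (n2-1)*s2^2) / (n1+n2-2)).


s_p = sqrt(((n1-1)*s1^2 + (n2-1)*s2^2) / (n1+n2-2))
numerator = (12-1)*1.379^2 + (14-1)*1.981^2 = 20.918051 + 51.016693 = 71.934744
denominator = 12 + 14 - 2 = 24
s_p^2 = 71.934744 / 24 = 2.997281
s_p = sqrt(2.997281) = 1.7313

1.7313


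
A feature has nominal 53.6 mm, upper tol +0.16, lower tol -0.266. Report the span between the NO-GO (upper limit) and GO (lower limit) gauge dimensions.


GO = nominal - lower_tol (smallest hole = maximum material condition)
GO = 53.6 - 0.266 = 53.334
NO-GO = nominal + upper_tol (largest hole = least material condition)
NO-GO = 53.6 + 0.16 = 53.76
spread = NO-GO - GO = 53.76 - 53.334 = 0.4260

0.4260


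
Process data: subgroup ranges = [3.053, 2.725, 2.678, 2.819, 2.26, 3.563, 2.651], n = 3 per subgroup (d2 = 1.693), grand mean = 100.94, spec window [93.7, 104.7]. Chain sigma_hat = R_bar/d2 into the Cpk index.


R_bar = (3.053 + 2.725 + 2.678 + 2.819 + 2.26 + 3.563 + 2.651) / 7 = 2.8212857
sigma = R_bar / d2 = 2.8212857 / 1.693 = 1.6664416
Cp = (USL - LSL)/(6*sigma) = (104.7 - 93.7)/(6*1.6664416) = 1.1001
Cpu = (104.7 - 100.94)/(3*1.6664416) = 0.7521
Cpl = (100.94 - 93.7)/(3*1.6664416) = 1.4482
Cpk = min(Cpu, Cpl) = 0.7521

0.7521


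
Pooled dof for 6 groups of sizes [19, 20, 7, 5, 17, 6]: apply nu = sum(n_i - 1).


nu = sum_i (n_i - 1)
nu = ((19 - 1) + (20 - 1) + (7 - 1) + (5 - 1) + (17 - 1) + (6 - 1))
nu = 18 + 19 + 6 + 4 + 16 + 5
nu = 68

68


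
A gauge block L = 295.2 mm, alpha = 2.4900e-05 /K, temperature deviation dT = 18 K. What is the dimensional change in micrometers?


dL = L * alpha * dT
= 295.2 * 2.4900e-05 * 18
= 0.1323086 mm
dL_um = 0.1323086 * 1000 = 132.3086 um

132.3086


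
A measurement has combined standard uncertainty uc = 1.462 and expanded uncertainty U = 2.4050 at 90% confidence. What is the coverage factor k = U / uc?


k = U / uc
k = 2.4050 / 1.462
k = 1.645

1.645


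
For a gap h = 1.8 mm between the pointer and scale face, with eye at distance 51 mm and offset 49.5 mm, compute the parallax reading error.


error = h * offset / d
= 1.8 * 49.5 / 51
= 1.7471

1.7471


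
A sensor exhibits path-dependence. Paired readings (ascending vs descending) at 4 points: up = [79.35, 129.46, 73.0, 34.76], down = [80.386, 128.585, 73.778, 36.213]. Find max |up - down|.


|79.35 - 80.386| = 1.0360
|129.46 - 128.585| = 0.8750
|73.0 - 73.778| = 0.7780
|34.76 - 36.213| = 1.4530
hysteresis = max(diffs) = 1.4530

1.4530


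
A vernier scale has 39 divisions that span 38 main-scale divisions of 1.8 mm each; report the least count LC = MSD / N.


LC = MSD / n_div
= 1.8 / 39
= 0.0462

0.0462


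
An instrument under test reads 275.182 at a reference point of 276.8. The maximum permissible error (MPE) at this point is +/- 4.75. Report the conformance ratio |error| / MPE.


e = indication - reference = 275.182 - 276.8 = -1.6180
|e| = 1.6180
ratio = |e| / MPE = 1.6180 / 4.75
ratio = 0.3406

0.3406


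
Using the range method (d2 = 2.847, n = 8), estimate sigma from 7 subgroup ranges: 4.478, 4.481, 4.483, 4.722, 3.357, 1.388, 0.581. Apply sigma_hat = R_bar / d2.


R_bar = (4.478 + 4.481 + 4.483 + 4.722 + 3.357 + 1.388 + 0.581) / 7
R_bar = 23.49 / 7 = 3.3557143
sigma_hat = R_bar / d2 = 3.3557143 / 2.847 = 1.1787

1.1787


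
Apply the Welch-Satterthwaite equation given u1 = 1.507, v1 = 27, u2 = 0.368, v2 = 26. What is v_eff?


uc = sqrt(u1^2 + u2^2) = sqrt(1.507^2 + 0.368^2) = 1.5512811
v_eff = uc^4 / (u1^4/v1 + u2^4/v2)
= 1.5512811^4 / (1.507^4/27 + 0.368^4/26)
= 5.7911125 / 0.19172995
v_eff = 30.2045

30.2045


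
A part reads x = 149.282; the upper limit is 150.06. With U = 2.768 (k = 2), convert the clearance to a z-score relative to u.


u = U / k = 2.768 / 2 = 1.384
margin = |USL - x| = |150.06 - 149.282| = 0.778
z = margin / u = 0.778 / 1.384
z = 0.5621

0.5621


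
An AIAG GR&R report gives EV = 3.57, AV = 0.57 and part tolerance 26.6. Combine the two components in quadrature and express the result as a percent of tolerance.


GRR = sqrt(EV^2 + AV^2) = sqrt(3.57^2 + 0.57^2) = 3.6152178
%GRR = GRR / tol * 100 = 3.6152178 / 26.6 * 100
%GRR = 13.5910

13.5910


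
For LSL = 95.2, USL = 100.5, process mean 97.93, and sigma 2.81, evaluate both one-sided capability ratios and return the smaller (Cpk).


Cpu = (USL - mean) / (3*sigma) = (100.5 - 97.93) / (3*2.81) = 0.3049
Cpl = (mean - LSL) / (3*sigma) = (97.93 - 95.2) / (3*2.81) = 0.3238
Cpk = min(Cpu, Cpl) = 0.3049

0.3049


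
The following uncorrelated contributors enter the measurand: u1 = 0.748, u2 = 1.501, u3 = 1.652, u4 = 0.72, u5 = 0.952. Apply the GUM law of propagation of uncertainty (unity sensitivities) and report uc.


uc = sqrt(0.748^2 + 1.501^2 + 1.652^2 + 0.72^2 + 0.952^2)
uc = sqrt(6.966313)
uc = 2.6394

2.6394


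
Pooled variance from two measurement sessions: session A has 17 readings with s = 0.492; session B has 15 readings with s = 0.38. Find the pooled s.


s_p = sqrt(((n1-1)*s1^2 + (n2-1)*s2^2) / (n1+n2-2))
numerator = (17-1)*0.492^2 + (15-1)*0.38^2 = 3.873024 + 2.0216 = 5.894624
denominator = 17 + 15 - 2 = 30
s_p^2 = 5.894624 / 30 = 0.19648747
s_p = sqrt(0.19648747) = 0.4433

0.4433


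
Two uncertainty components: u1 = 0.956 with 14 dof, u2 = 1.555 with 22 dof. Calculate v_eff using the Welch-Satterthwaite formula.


uc = sqrt(u1^2 + u2^2) = sqrt(0.956^2 + 1.555^2) = 1.825366
v_eff = uc^4 / (u1^4/v1 + u2^4/v2)
= 1.825366^4 / (0.956^4/14 + 1.555^4/22)
= 11.101964 / 0.32542846
v_eff = 34.1149

34.1149


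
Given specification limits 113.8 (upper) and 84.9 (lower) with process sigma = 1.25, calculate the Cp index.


Cp = (USL - LSL) / (6 * sigma)
= (113.8 - 84.9) / (6 * 1.25)
= 28.9000 / 7.5000
= 3.8533

3.8533


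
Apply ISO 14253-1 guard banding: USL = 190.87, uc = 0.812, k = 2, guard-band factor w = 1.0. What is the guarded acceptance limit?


U = k * uc = 2 * 0.812 = 1.624
guard band g = w * U = 1.0 * 1.624 = 1.624
AL = USL - g = 190.87 - 1.624
AL = 189.2460

189.2460


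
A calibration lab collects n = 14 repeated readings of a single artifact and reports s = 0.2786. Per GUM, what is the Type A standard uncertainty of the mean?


u_A = s / sqrt(n)
u_A = 0.2786 / sqrt(14)
u_A = 0.2786 / 3.7416574
u_A = 0.0745

0.0745


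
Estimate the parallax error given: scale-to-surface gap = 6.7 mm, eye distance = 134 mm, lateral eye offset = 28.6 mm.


error = h * offset / d
= 6.7 * 28.6 / 134
= 1.4300

1.4300


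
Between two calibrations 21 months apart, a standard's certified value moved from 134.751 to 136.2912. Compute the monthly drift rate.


rate = (v2 - v1) / months
= (136.2912 - 134.751) / 21
= 1.5402 / 21
= 0.0733

0.0733


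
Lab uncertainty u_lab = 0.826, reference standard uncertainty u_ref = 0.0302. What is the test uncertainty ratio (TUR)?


TUR = u_lab / u_ref
= 0.826 / 0.0302
= 27.3510

27.3510


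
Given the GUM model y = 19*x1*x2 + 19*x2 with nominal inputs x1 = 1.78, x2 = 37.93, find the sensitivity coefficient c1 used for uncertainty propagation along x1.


y = 19*x1*x2 + 19*x2
dy/dx1 = 19*x2
Evaluate at x2 = 37.93: c1 = 19 * 37.93
c1 = 720.6700

720.6700


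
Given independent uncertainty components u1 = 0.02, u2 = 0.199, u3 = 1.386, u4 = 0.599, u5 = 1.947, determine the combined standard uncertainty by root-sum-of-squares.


uc = sqrt(0.02^2 + 0.199^2 + 1.386^2 + 0.599^2 + 1.947^2)
uc = sqrt(6.110607)
uc = 2.4720

2.4720


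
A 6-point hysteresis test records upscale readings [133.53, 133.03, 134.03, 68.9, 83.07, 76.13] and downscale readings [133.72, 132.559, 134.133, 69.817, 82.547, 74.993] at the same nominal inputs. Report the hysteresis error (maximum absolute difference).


|133.53 - 133.72| = 0.1900
|133.03 - 132.559| = 0.4710
|134.03 - 134.133| = 0.1030
|68.9 - 69.817| = 0.9170
|83.07 - 82.547| = 0.5230
|76.13 - 74.993| = 1.1370
hysteresis = max(diffs) = 1.1370

1.1370


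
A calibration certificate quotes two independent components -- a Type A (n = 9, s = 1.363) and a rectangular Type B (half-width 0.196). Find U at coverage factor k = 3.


u_A = s / sqrt(n) = 1.363 / sqrt(9) = 0.45433333
u_B = half_width / sqrt(3) = 0.196 / sqrt(3) = 0.11316065
uc = sqrt(u_A^2 + u_B^2) = sqrt(0.45433333^2 + 0.11316065^2) = 0.46821374
U = k * uc = 3 * 0.46821374
U = 1.4046

1.4046


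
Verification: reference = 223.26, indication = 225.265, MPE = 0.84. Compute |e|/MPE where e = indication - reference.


e = indication - reference = 225.265 - 223.26 = 2.0050
|e| = 2.0050
ratio = |e| / MPE = 2.0050 / 0.84
ratio = 2.3869

2.3869


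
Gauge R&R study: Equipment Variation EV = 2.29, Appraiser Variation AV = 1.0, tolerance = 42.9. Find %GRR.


GRR = sqrt(EV^2 + AV^2) = sqrt(2.29^2 + 1.0^2) = 2.4988197
%GRR = GRR / tol * 100 = 2.4988197 / 42.9 * 100
%GRR = 5.8248

5.8248


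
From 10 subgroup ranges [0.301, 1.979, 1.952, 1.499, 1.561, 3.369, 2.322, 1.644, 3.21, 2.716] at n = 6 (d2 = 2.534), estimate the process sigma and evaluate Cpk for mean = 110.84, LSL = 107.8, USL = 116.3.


R_bar = (0.301 + 1.979 + 1.952 + 1.499 + 1.561 + 3.369 + 2.322 + 1.644 + 3.21 + 2.716) / 10 = 2.0553
sigma = R_bar / d2 = 2.0553 / 2.534 = 0.81108919
Cp = (USL - LSL)/(6*sigma) = (116.3 - 107.8)/(6*0.81108919) = 1.7466
Cpu = (116.3 - 110.84)/(3*0.81108919) = 2.2439
Cpl = (110.84 - 107.8)/(3*0.81108919) = 1.2493
Cpk = min(Cpu, Cpl) = 1.2493

1.2493


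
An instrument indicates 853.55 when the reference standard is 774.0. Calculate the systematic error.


Systematic error = measured - true
= 853.55 - 774.0
= 79.5500

79.5500


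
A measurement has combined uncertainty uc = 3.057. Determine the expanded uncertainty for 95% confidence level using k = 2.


U = k * uc
U = 2 * 3.057
U = 6.1140

6.1140


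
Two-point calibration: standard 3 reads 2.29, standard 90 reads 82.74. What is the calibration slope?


slope = (y2 - y1) / (x2 - x1)
= (82.74 - 2.29) / (90 - 3)
= 80.4500 / 87
= 0.9247

0.9247


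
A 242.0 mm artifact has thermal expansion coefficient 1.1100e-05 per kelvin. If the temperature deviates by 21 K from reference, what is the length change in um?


dL = L * alpha * dT
= 242.0 * 1.1100e-05 * 21
= 0.0564102 mm
dL_um = 0.0564102 * 1000 = 56.4102 um

56.4102


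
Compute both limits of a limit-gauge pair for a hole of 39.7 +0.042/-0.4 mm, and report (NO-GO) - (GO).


GO = nominal - lower_tol (smallest hole = maximum material condition)
GO = 39.7 - 0.4 = 39.3
NO-GO = nominal + upper_tol (largest hole = least material condition)
NO-GO = 39.7 + 0.042 = 39.742
spread = NO-GO - GO = 39.742 - 39.3 = 0.4420

0.4420


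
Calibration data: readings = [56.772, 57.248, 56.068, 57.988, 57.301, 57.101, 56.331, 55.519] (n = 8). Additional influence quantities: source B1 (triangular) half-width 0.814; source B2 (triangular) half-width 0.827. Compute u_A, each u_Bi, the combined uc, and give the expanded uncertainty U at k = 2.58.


mean = (56.772 + 57.248 + 56.068 + 57.988 + 57.301 + 57.101 + 56.331 + 55.519) / 8 = 56.791
s = sqrt(sum((x - mean)^2)/(n-1)) = 0.78835561
u_A = s / sqrt(n) = 0.78835561 / sqrt(8) = 0.2787258
u_B1 = 0.814 / sqrt(6) = 0.33231411
u_B2 = 0.827 / sqrt(6) = 0.33762134
uc = sqrt(0.2787258^2 + 0.33231411^2 + 0.33762134^2) = 0.54964435
U = k * uc = 2.58 * 0.54964435
U = 1.4181

1.4181


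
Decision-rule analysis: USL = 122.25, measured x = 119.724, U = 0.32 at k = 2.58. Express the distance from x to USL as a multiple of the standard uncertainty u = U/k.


u = U / k = 0.32 / 2.58 = 0.12403101
margin = |USL - x| = |122.25 - 119.724| = 2.526
z = margin / u = 2.526 / 0.12403101
z = 20.3659

20.3659


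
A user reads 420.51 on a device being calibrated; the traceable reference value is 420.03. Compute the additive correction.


Correction = standard - reading
= 420.03 - 420.51
= -0.4800

-0.4800


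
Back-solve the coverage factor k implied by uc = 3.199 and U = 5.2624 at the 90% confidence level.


k = U / uc
k = 5.2624 / 3.199
k = 1.645

1.645


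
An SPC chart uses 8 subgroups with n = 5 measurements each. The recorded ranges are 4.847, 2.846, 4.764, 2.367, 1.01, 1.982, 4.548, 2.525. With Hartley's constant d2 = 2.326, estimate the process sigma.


R_bar = (4.847 + 2.846 + 4.764 + 2.367 + 1.01 + 1.982 + 4.548 + 2.525) / 8
R_bar = 24.889 / 8 = 3.111125
sigma_hat = R_bar / d2 = 3.111125 / 2.326 = 1.3375

1.3375


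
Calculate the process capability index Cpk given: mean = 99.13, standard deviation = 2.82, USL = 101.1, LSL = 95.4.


Cpu = (USL - mean) / (3*sigma) = (101.1 - 99.13) / (3*2.82) = 0.2329
Cpl = (mean - LSL) / (3*sigma) = (99.13 - 95.4) / (3*2.82) = 0.4409
Cpk = min(Cpu, Cpl) = 0.2329

0.2329


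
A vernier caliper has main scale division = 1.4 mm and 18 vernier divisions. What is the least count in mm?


LC = MSD / n_div
= 1.4 / 18
= 0.0778

0.0778


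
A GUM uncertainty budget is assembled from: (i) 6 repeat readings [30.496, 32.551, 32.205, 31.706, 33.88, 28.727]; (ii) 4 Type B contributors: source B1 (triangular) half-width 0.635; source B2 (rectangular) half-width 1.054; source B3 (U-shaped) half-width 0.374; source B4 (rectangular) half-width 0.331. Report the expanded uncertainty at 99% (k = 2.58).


mean = (30.496 + 32.551 + 32.205 + 31.706 + 33.88 + 28.727) / 6 = 31.59416667
s = sqrt(sum((x - mean)^2)/(n-1)) = 1.786214
u_A = s / sqrt(n) = 1.786214 / sqrt(6) = 0.72921881
u_B1 = 0.635 / sqrt(6) = 0.25923766
u_B2 = 1.054 / sqrt(3) = 0.60852718
u_B3 = 0.374 / sqrt(2) = 0.26445794
u_B4 = 0.331 / sqrt(3) = 0.19110294
uc = sqrt(0.72921881^2 + 0.25923766^2 + 0.60852718^2 + 0.26445794^2 + 0.19110294^2) = 1.037173
U = k * uc = 2.58 * 1.037173
U = 2.6759

2.6759


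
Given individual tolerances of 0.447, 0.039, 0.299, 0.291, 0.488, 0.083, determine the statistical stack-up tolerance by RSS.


RSS = sqrt(0.447^2 + 0.039^2 + 0.299^2 + 0.291^2 + 0.488^2 + 0.083^2)
= sqrt(0.620445)
= 0.7877

0.7877


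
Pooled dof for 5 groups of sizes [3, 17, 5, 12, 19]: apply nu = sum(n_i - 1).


nu = sum_i (n_i - 1)
nu = ((3 - 1) + (17 - 1) + (5 - 1) + (12 - 1) + (19 - 1))
nu = 2 + 16 + 4 + 11 + 18
nu = 51

51


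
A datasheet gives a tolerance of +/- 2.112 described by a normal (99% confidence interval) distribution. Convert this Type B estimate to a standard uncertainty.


u_B = half_width / 2.576
u_B = 2.112 / 2.576
u_B = 0.8199

0.8199


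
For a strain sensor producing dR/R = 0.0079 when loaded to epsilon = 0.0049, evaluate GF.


GF = (dR/R) / epsilon
= 0.0079 / 0.0049
= 1.6122

1.6122


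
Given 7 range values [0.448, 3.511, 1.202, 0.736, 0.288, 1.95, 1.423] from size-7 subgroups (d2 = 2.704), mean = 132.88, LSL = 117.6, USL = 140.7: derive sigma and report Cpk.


R_bar = (0.448 + 3.511 + 1.202 + 0.736 + 0.288 + 1.95 + 1.423) / 7 = 1.3654286
sigma = R_bar / d2 = 1.3654286 / 2.704 = 0.5049662
Cp = (USL - LSL)/(6*sigma) = (140.7 - 117.6)/(6*0.5049662) = 7.6243
Cpu = (140.7 - 132.88)/(3*0.5049662) = 5.1621
Cpl = (132.88 - 117.6)/(3*0.5049662) = 10.0865
Cpk = min(Cpu, Cpl) = 5.1621

5.1621


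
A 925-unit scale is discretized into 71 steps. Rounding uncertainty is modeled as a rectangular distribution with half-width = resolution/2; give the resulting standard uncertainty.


resolution = range / divisions
resolution = 925 / 71 = 13.028169
u_res = resolution / (2*sqrt(3))
u_res = 13.028169 / 3.4641016
u_res = 3.7609

3.7609


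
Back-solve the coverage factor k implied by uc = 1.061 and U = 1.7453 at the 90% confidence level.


k = U / uc
k = 1.7453 / 1.061
k = 1.645

1.645


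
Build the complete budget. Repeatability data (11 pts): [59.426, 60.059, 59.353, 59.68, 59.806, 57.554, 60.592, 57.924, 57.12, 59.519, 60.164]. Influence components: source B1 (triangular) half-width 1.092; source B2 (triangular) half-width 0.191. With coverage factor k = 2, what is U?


mean = (59.426 + 60.059 + 59.353 + 59.68 + 59.806 + 57.554 + 60.592 + 57.924 + 57.12 + 59.519 + 60.164) / 11 = 59.19972727
s = sqrt(sum((x - mean)^2)/(n-1)) = 1.1420427
u_A = s / sqrt(n) = 1.1420427 / sqrt(11) = 0.34433883
u_B1 = 1.092 / sqrt(6) = 0.44580713
u_B2 = 0.191 / sqrt(6) = 0.077975423
uc = sqrt(0.34433883^2 + 0.44580713^2 + 0.077975423^2) = 0.56867688
U = k * uc = 2 * 0.56867688
U = 1.1374

1.1374


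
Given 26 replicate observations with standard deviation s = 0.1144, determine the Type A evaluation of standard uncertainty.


u_A = s / sqrt(n)
u_A = 0.1144 / sqrt(26)
u_A = 0.1144 / 5.0990195
u_A = 0.0224

0.0224


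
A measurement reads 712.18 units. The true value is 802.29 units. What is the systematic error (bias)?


Systematic error = measured - true
= 712.18 - 802.29
= -90.1100

-90.1100


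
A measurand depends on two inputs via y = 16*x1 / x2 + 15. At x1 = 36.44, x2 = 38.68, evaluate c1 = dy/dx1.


y = 16*x1 / x2 + 15
dy/dx1 = 16/x2
Evaluate at x2 = 38.68: c1 = 16 / 38.68
c1 = 0.4137

0.4137


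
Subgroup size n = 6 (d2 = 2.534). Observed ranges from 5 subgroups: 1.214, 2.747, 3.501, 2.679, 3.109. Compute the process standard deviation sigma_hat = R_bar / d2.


R_bar = (1.214 + 2.747 + 3.501 + 2.679 + 3.109) / 5
R_bar = 13.25 / 5 = 2.65
sigma_hat = R_bar / d2 = 2.65 / 2.534 = 1.0458

1.0458


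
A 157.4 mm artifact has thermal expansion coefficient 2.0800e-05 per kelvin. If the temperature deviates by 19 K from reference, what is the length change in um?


dL = L * alpha * dT
= 157.4 * 2.0800e-05 * 19
= 0.0622045 mm
dL_um = 0.0622045 * 1000 = 62.2045 um

62.2045


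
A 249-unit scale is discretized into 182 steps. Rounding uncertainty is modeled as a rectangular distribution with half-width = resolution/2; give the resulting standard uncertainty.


resolution = range / divisions
resolution = 249 / 182 = 1.3681319
u_res = resolution / (2*sqrt(3))
u_res = 1.3681319 / 3.4641016
u_res = 0.3949

0.3949


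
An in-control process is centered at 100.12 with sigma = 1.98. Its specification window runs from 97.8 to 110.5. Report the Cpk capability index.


Cpu = (USL - mean) / (3*sigma) = (110.5 - 100.12) / (3*1.98) = 1.7475
Cpl = (mean - LSL) / (3*sigma) = (100.12 - 97.8) / (3*1.98) = 0.3906
Cpk = min(Cpu, Cpl) = 0.3906

0.3906


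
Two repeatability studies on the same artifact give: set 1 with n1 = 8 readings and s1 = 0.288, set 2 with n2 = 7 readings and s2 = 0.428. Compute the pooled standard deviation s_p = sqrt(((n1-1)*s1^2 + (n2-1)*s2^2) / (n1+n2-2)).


s_p = sqrt(((n1-1)*s1^2 + (n2-1)*s2^2) / (n1+n2-2))
numerator = (8-1)*0.288^2 + (7-1)*0.428^2 = 0.580608 + 1.099104 = 1.679712
denominator = 8 + 7 - 2 = 13
s_p^2 = 1.679712 / 13 = 0.12920862
s_p = sqrt(0.12920862) = 0.3595

0.3595


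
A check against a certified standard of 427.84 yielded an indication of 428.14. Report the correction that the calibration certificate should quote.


Correction = standard - reading
= 427.84 - 428.14
= -0.3000

-0.3000


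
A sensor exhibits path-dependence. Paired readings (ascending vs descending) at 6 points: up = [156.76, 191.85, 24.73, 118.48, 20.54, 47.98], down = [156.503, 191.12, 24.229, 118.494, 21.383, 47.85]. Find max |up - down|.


|156.76 - 156.503| = 0.2570
|191.85 - 191.12| = 0.7300
|24.73 - 24.229| = 0.5010
|118.48 - 118.494| = 0.0140
|20.54 - 21.383| = 0.8430
|47.98 - 47.85| = 0.1300
hysteresis = max(diffs) = 0.8430

0.8430


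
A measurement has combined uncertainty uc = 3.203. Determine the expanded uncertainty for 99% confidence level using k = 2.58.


U = k * uc
U = 2.58 * 3.203
U = 8.2637

8.2637


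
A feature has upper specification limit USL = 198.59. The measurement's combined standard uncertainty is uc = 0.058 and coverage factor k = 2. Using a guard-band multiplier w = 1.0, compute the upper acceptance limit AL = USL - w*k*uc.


U = k * uc = 2 * 0.058 = 0.116
guard band g = w * U = 1.0 * 0.116 = 0.116
AL = USL - g = 198.59 - 0.116
AL = 198.4740

198.4740


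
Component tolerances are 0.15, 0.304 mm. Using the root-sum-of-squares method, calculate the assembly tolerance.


RSS = sqrt(0.15^2 + 0.304^2)
= sqrt(0.114916)
= 0.3390

0.3390


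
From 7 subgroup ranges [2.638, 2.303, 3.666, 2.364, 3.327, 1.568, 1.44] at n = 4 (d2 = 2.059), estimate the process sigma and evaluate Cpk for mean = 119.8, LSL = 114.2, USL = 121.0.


R_bar = (2.638 + 2.303 + 3.666 + 2.364 + 3.327 + 1.568 + 1.44) / 7 = 2.4722857
sigma = R_bar / d2 = 2.4722857 / 2.059 = 1.2007216
Cp = (USL - LSL)/(6*sigma) = (121.0 - 114.2)/(6*1.2007216) = 0.9439
Cpu = (121.0 - 119.8)/(3*1.2007216) = 0.3331
Cpl = (119.8 - 114.2)/(3*1.2007216) = 1.5546
Cpk = min(Cpu, Cpl) = 0.3331

0.3331


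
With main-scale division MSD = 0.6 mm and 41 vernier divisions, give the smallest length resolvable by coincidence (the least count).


LC = MSD / n_div
= 0.6 / 41
= 0.0146

0.0146


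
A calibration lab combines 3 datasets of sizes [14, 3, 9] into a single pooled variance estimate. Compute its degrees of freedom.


nu = sum_i (n_i - 1)
nu = ((14 - 1) + (3 - 1) + (9 - 1))
nu = 13 + 2 + 8
nu = 23

23


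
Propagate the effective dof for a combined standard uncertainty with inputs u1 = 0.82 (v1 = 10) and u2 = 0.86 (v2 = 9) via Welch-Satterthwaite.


uc = sqrt(u1^2 + u2^2) = sqrt(0.82^2 + 0.86^2) = 1.1882761
v_eff = uc^4 / (u1^4/v1 + u2^4/v2)
= 1.1882761^4 / (0.82^4/10 + 0.86^4/9)
= 1.9937443 / 0.10599086
v_eff = 18.8105

18.8105


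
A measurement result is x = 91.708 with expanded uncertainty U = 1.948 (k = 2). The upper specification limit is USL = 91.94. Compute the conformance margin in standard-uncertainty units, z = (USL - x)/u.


u = U / k = 1.948 / 2 = 0.974
margin = |USL - x| = |91.94 - 91.708| = 0.232
z = margin / u = 0.232 / 0.974
z = 0.2382

0.2382


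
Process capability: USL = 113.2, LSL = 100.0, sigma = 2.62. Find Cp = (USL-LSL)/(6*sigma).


Cp = (USL - LSL) / (6 * sigma)
= (113.2 - 100.0) / (6 * 2.62)
= 13.2000 / 15.7200
= 0.8397

0.8397


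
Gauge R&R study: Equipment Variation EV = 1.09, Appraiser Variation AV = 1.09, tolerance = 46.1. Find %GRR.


GRR = sqrt(EV^2 + AV^2) = sqrt(1.09^2 + 1.09^2) = 1.5414928
%GRR = GRR / tol * 100 = 1.5414928 / 46.1 * 100
%GRR = 3.3438

3.3438


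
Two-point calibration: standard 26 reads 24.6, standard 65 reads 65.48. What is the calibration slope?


slope = (y2 - y1) / (x2 - x1)
= (65.48 - 24.6) / (65 - 26)
= 40.8800 / 39
= 1.0482

1.0482


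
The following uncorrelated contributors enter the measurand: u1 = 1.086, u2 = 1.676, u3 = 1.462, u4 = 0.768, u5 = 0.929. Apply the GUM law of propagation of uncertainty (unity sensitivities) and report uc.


uc = sqrt(1.086^2 + 1.676^2 + 1.462^2 + 0.768^2 + 0.929^2)
uc = sqrt(7.578681)
uc = 2.7529

2.7529


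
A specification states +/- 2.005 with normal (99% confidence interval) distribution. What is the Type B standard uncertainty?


u_B = half_width / 2.576
u_B = 2.005 / 2.576
u_B = 0.7783

0.7783


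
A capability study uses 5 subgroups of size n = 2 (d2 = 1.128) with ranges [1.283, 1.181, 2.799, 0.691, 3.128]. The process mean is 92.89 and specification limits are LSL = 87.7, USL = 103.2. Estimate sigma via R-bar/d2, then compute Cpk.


R_bar = (1.283 + 1.181 + 2.799 + 0.691 + 3.128) / 5 = 1.8164
sigma = R_bar / d2 = 1.8164 / 1.128 = 1.6102837
Cp = (USL - LSL)/(6*sigma) = (103.2 - 87.7)/(6*1.6102837) = 1.6043
Cpu = (103.2 - 92.89)/(3*1.6102837) = 2.1342
Cpl = (92.89 - 87.7)/(3*1.6102837) = 1.0743
Cpk = min(Cpu, Cpl) = 1.0743

1.0743


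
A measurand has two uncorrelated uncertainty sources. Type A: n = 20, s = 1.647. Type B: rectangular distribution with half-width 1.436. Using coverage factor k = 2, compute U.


u_A = s / sqrt(n) = 1.647 / sqrt(20) = 0.3682804
u_B = half_width / sqrt(3) = 1.436 / sqrt(3) = 0.82907499
uc = sqrt(u_A^2 + u_B^2) = sqrt(0.3682804^2 + 0.82907499^2) = 0.90719116
U = k * uc = 2 * 0.90719116
U = 1.8144

1.8144


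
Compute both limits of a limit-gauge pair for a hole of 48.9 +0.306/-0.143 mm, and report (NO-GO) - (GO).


GO = nominal - lower_tol (smallest hole = maximum material condition)
GO = 48.9 - 0.143 = 48.757
NO-GO = nominal + upper_tol (largest hole = least material condition)
NO-GO = 48.9 + 0.306 = 49.206
spread = NO-GO - GO = 49.206 - 48.757 = 0.4490

0.4490


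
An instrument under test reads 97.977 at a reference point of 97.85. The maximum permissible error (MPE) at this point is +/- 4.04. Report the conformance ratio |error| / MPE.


e = indication - reference = 97.977 - 97.85 = 0.1270
|e| = 0.1270
ratio = |e| / MPE = 0.1270 / 4.04
ratio = 0.0314

0.0314


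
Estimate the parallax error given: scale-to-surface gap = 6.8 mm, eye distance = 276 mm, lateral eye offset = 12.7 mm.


error = h * offset / d
= 6.8 * 12.7 / 276
= 0.3129

0.3129


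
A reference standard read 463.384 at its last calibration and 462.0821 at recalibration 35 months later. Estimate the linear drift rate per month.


rate = (v2 - v1) / months
= (462.0821 - 463.384) / 35
= -1.3019 / 35
= -0.0372

-0.0372


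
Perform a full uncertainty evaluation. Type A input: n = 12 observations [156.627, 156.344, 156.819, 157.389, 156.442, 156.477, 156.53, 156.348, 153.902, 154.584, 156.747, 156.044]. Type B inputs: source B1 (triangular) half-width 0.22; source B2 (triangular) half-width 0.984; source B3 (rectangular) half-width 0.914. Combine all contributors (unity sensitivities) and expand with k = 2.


mean = (156.627 + 156.344 + 156.819 + 157.389 + 156.442 + 156.477 + 156.53 + 156.348 + 153.902 + 154.584 + 156.747 + 156.044) / 12 = 156.18775
s = sqrt(sum((x - mean)^2)/(n-1)) = 0.97607974
u_A = s / sqrt(n) = 0.97607974 / sqrt(12) = 0.28176995
u_B1 = 0.22 / sqrt(6) = 0.089814624
u_B2 = 0.984 / sqrt(6) = 0.40171632
u_B3 = 0.914 / sqrt(3) = 0.52769815
uc = sqrt(0.28176995^2 + 0.089814624^2 + 0.40171632^2 + 0.52769815^2) = 0.72615584
U = k * uc = 2 * 0.72615584
U = 1.4523

1.4523


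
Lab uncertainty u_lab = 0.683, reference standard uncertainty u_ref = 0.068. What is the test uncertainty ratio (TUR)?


TUR = u_lab / u_ref
= 0.683 / 0.068
= 10.0441

10.0441


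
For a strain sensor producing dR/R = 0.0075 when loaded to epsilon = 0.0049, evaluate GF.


GF = (dR/R) / epsilon
= 0.0075 / 0.0049
= 1.5306

1.5306


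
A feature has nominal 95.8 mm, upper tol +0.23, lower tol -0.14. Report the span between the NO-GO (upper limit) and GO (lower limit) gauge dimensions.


GO = nominal - lower_tol (smallest hole = maximum material condition)
GO = 95.8 - 0.14 = 95.66
NO-GO = nominal + upper_tol (largest hole = least material condition)
NO-GO = 95.8 + 0.23 = 96.03
spread = NO-GO - GO = 96.03 - 95.66 = 0.3700

0.3700


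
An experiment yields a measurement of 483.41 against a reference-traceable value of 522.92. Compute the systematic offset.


Systematic error = measured - true
= 483.41 - 522.92
= -39.5100

-39.5100


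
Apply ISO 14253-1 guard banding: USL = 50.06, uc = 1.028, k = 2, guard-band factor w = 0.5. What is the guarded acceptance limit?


U = k * uc = 2 * 1.028 = 2.056
guard band g = w * U = 0.5 * 2.056 = 1.028
AL = USL - g = 50.06 - 1.028
AL = 49.0320

49.0320


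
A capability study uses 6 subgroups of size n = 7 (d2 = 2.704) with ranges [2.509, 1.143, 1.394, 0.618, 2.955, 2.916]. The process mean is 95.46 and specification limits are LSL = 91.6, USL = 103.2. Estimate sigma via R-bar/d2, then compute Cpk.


R_bar = (2.509 + 1.143 + 1.394 + 0.618 + 2.955 + 2.916) / 6 = 1.9225
sigma = R_bar / d2 = 1.9225 / 2.704 = 0.71098373
Cp = (USL - LSL)/(6*sigma) = (103.2 - 91.6)/(6*0.71098373) = 2.7192
Cpu = (103.2 - 95.46)/(3*0.71098373) = 3.6288
Cpl = (95.46 - 91.6)/(3*0.71098373) = 1.8097
Cpk = min(Cpu, Cpl) = 1.8097

1.8097


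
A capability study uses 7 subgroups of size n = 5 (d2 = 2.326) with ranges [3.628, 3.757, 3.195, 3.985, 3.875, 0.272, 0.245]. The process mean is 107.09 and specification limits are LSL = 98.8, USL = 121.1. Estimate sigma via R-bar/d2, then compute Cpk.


R_bar = (3.628 + 3.757 + 3.195 + 3.985 + 3.875 + 0.272 + 0.245) / 7 = 2.7081429
sigma = R_bar / d2 = 2.7081429 / 2.326 = 1.1642919
Cp = (USL - LSL)/(6*sigma) = (121.1 - 98.8)/(6*1.1642919) = 3.1922
Cpu = (121.1 - 107.09)/(3*1.1642919) = 4.0110
Cpl = (107.09 - 98.8)/(3*1.1642919) = 2.3734
Cpk = min(Cpu, Cpl) = 2.3734

2.3734


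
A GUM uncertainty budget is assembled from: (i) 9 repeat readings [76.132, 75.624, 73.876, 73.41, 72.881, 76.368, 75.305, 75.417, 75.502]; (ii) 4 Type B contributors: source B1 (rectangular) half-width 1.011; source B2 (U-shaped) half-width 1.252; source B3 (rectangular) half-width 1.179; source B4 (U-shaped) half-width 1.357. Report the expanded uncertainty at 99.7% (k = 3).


mean = (76.132 + 75.624 + 73.876 + 73.41 + 72.881 + 76.368 + 75.305 + 75.417 + 75.502) / 9 = 74.94611111
s = sqrt(sum((x - mean)^2)/(n-1)) = 1.2407983
u_A = s / sqrt(n) = 1.2407983 / sqrt(9) = 0.41359943
u_B1 = 1.011 / sqrt(3) = 0.58370112
u_B2 = 1.252 / sqrt(2) = 0.88529769
u_B3 = 1.179 / sqrt(3) = 0.68069597
u_B4 = 1.357 / sqrt(2) = 0.9595439
uc = sqrt(0.41359943^2 + 0.58370112^2 + 0.88529769^2 + 0.68069597^2 + 0.9595439^2) = 1.6369468
U = k * uc = 3 * 1.6369468
U = 4.9108

4.9108


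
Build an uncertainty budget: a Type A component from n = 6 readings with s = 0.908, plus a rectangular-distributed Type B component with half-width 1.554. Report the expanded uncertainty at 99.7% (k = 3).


u_A = s / sqrt(n) = 0.908 / sqrt(6) = 0.37068945
u_B = half_width / sqrt(3) = 1.554 / sqrt(3) = 0.89720232
uc = sqrt(u_A^2 + u_B^2) = sqrt(0.37068945^2 + 0.89720232^2) = 0.97076396
U = k * uc = 3 * 0.97076396
U = 2.9123

2.9123


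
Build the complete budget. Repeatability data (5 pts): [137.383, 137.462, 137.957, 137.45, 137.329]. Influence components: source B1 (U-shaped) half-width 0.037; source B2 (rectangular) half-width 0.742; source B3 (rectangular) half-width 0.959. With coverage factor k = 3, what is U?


mean = (137.383 + 137.462 + 137.957 + 137.45 + 137.329) / 5 = 137.5162
s = sqrt(sum((x - mean)^2)/(n-1)) = 0.25219576
u_A = s / sqrt(n) = 0.25219576 / sqrt(5) = 0.11278537
u_B1 = 0.037 / sqrt(2) = 0.026162951
u_B2 = 0.742 / sqrt(3) = 0.4283939
u_B3 = 0.959 / sqrt(3) = 0.55367891
uc = sqrt(0.11278537^2 + 0.026162951^2 + 0.4283939^2 + 0.55367891^2) = 0.70956797
U = k * uc = 3 * 0.70956797
U = 2.1287

2.1287


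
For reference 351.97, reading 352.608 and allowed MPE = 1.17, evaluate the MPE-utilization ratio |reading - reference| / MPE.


e = indication - reference = 352.608 - 351.97 = 0.6380
|e| = 0.6380
ratio = |e| / MPE = 0.6380 / 1.17
ratio = 0.5453

0.5453


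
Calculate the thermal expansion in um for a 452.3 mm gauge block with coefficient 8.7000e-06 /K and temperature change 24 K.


dL = L * alpha * dT
= 452.3 * 8.7000e-06 * 24
= 0.0944402 mm
dL_um = 0.0944402 * 1000 = 94.4402 um

94.4402


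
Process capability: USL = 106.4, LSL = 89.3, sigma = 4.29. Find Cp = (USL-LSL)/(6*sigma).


Cp = (USL - LSL) / (6 * sigma)
= (106.4 - 89.3) / (6 * 4.29)
= 17.1000 / 25.7400
= 0.6643

0.6643


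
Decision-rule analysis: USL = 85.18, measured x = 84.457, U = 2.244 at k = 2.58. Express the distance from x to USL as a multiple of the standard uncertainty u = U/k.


u = U / k = 2.244 / 2.58 = 0.86976744
margin = |USL - x| = |85.18 - 84.457| = 0.723
z = margin / u = 0.723 / 0.86976744
z = 0.8313

0.8313


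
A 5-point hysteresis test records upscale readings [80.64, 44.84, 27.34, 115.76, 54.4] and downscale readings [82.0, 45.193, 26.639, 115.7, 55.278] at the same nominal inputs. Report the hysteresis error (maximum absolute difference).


|80.64 - 82.0| = 1.3600
|44.84 - 45.193| = 0.3530
|27.34 - 26.639| = 0.7010
|115.76 - 115.7| = 0.0600
|54.4 - 55.278| = 0.8780
hysteresis = max(diffs) = 1.3600

1.3600


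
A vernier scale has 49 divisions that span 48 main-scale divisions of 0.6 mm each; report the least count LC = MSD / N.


LC = MSD / n_div
= 0.6 / 49
= 0.0122

0.0122


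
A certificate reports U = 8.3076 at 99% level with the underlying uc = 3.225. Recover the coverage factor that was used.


k = U / uc
k = 8.3076 / 3.225
k = 2.576

2.576


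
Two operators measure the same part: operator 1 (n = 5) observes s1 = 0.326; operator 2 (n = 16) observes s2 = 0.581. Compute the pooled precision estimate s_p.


s_p = sqrt(((n1-1)*s1^2 + (n2-1)*s2^2) / (n1+n2-2))
numerator = (5-1)*0.326^2 + (16-1)*0.581^2 = 0.425104 + 5.063415 = 5.488519
denominator = 5 + 16 - 2 = 19
s_p^2 = 5.488519 / 19 = 0.28886942
s_p = sqrt(0.28886942) = 0.5375

0.5375


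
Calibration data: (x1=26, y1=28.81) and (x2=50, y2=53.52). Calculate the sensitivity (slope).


slope = (y2 - y1) / (x2 - x1)
= (53.52 - 28.81) / (50 - 26)
= 24.7100 / 24
= 1.0296

1.0296


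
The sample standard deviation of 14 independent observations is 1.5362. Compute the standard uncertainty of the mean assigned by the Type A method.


u_A = s / sqrt(n)
u_A = 1.5362 / sqrt(14)
u_A = 1.5362 / 3.7416574
u_A = 0.4106

0.4106


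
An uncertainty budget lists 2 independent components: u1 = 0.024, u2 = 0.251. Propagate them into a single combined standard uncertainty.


uc = sqrt(0.024^2 + 0.251^2)
uc = sqrt(0.063577)
uc = 0.2521

0.2521


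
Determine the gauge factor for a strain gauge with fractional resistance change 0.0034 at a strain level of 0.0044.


GF = (dR/R) / epsilon
= 0.0034 / 0.0044
= 0.7727

0.7727


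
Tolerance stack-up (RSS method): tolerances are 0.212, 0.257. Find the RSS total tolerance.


RSS = sqrt(0.212^2 + 0.257^2)
= sqrt(0.110993)
= 0.3332

0.3332


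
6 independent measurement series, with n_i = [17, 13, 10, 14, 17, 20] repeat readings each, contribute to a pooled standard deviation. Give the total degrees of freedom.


nu = sum_i (n_i - 1)
nu = ((17 - 1) + (13 - 1) + (10 - 1) + (14 - 1) + (17 - 1) + (20 - 1))
nu = 16 + 12 + 9 + 13 + 16 + 19
nu = 85

85


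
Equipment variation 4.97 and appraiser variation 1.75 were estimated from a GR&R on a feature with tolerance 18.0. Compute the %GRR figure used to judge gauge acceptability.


GRR = sqrt(EV^2 + AV^2) = sqrt(4.97^2 + 1.75^2) = 5.2690986
%GRR = GRR / tol * 100 = 5.2690986 / 18.0 * 100
%GRR = 29.2728

29.2728
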